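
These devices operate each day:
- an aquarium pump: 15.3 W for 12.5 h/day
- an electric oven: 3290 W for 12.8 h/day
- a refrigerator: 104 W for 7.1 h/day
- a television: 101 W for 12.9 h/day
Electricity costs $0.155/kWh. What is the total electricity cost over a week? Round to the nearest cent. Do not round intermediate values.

aquarium pump: 15.3 W × 12.5 h × 7 d = 1,339 Wh = 1.339 kWh
electric oven: 3290 W × 12.8 h × 7 d = 294,784 Wh = 294.8 kWh
refrigerator: 104 W × 7.1 h × 7 d = 5,169 Wh = 5.169 kWh
television: 101 W × 12.9 h × 7 d = 9,120 Wh = 9.12 kWh
Total energy = 1.339 + 294.8 + 5.169 + 9.12 = 310.4 kWh
Cost = 310.4 kWh × $0.155 = $48.11

$48.11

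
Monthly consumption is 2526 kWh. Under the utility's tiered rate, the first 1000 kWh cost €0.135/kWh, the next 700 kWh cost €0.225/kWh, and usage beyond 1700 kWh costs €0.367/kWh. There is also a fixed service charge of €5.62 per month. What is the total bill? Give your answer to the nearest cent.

First 1000 kWh × €0.135 = €135.00
Next 700 kWh × €0.225 = €157.50
Remaining 826 kWh × €0.367 = €303.14
Energy charge = €595.64; + service €5.62 = €601.26

€601.26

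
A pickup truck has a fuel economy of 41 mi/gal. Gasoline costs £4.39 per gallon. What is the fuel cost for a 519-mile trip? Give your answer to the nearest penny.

£55.57

Fuel = 519 mi / 41 mpg = 12.66 gal
Cost = 12.66 gal × £4.39/gal = £55.57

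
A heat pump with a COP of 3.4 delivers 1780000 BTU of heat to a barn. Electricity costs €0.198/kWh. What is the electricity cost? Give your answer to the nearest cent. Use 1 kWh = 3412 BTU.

Heat delivered = 1,780,000 BTU / 3412 = 521.7 kWh
Electrical input = 521.7 kWh / 3.4 = 153.4 kWh
Cost = 153.4 × €0.198/kWh = €30.38

€30.38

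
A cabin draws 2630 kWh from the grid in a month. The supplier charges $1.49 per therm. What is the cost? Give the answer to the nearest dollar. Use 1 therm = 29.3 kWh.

$134

2630 kWh × (0.03413 therm/kWh) = 89.76 therm
Cost = 89.76 therm × $1.49/therm = $133.74 ≈ $134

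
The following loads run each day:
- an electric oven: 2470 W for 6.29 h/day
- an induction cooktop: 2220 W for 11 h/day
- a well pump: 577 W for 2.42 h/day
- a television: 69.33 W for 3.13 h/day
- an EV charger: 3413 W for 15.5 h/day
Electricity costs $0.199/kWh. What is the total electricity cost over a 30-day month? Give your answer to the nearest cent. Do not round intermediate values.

electric oven: 2470 W × 6.29 h × 30 d = 466,089 Wh = 466.1 kWh
induction cooktop: 2220 W × 11 h × 30 d = 732,600 Wh = 732.6 kWh
well pump: 577 W × 2.42 h × 30 d = 41,890 Wh = 41.89 kWh
television: 69.33 W × 3.13 h × 30 d = 6,510 Wh = 6.51 kWh
EV charger: 3413 W × 15.5 h × 30 d = 1,587,045 Wh = 1,587 kWh
Total energy = 466.1 + 732.6 + 41.89 + 6.51 + 1,587 = 2,834 kWh
Cost = 2,834 kWh × $0.199 = $563.99

$563.99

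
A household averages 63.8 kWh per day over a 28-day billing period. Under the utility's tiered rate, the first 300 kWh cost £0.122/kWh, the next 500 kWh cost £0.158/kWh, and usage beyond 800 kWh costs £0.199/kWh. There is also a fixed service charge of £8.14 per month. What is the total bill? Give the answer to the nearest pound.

£320

Usage = 63.8 kWh/day × 28 days = 1786.4 kWh
First 300 kWh × £0.122 = £36.60
Next 500 kWh × £0.158 = £79.00
Remaining 986.4 kWh × £0.199 = £196.29
Energy charge = £311.89; + service £8.14 = £320.03 ≈ £320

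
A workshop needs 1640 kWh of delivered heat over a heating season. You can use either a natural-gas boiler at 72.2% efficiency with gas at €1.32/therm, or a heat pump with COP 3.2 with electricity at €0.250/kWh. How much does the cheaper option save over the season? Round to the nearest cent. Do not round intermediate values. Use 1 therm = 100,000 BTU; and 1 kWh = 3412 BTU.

Heat load = 1640 kWh × 3412 = 5,595,680 BTU
Gas: input = 5,595,680 / 0.722 = 7,750,249 BTU = 77.5 therm → 77.5 × €1.32 = €102.30
Heat pump: 5,595,680 BTU / 3412 = 1,640 kWh heat; / 3.2 = 512.5 kWh in → × €0.250 = €128.12
Difference = |€102.30 − €128.12| = €25.82

€25.82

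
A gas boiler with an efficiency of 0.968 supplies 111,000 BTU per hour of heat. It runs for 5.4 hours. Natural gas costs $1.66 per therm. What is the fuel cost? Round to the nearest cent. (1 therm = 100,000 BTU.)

$10.28

Heat delivered = 111,000 BTU/h × 5.4 h = 599,400 BTU
Gas input = 599,400 / 0.968 = 619,215 BTU
= 619,215 / 100,000 = 6.192 therm
Cost = 6.192 × $1.66/therm = $10.28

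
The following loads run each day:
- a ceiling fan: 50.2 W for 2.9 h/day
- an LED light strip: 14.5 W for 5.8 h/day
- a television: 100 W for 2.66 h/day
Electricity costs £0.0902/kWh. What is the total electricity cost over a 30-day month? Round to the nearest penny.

ceiling fan: 50.2 W × 2.9 h × 30 d = 4,367 Wh = 4.367 kWh
LED light strip: 14.5 W × 5.8 h × 30 d = 2,523 Wh = 2.523 kWh
television: 100 W × 2.66 h × 30 d = 7,980 Wh = 7.98 kWh
Total energy = 4.367 + 2.523 + 7.98 = 14.87 kWh
Cost = 14.87 kWh × £0.0902 = £1.34

£1.34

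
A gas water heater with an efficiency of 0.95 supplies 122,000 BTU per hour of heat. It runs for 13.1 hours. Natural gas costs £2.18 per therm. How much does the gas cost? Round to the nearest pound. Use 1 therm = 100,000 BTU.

£37

Heat delivered = 122,000 BTU/h × 13.1 h = 1,598,200 BTU
Gas input = 1,598,200 / 0.95 = 1,682,316 BTU
= 1,682,316 / 100,000 = 16.82 therm
Cost = 16.82 × £2.18/therm = £36.67 ≈ £37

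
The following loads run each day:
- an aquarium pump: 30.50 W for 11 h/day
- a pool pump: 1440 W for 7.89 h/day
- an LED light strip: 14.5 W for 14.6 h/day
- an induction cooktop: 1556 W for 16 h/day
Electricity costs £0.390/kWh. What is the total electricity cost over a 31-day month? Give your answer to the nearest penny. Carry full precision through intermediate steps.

£444.97

aquarium pump: 30.50 W × 11 h × 31 d = 10,400 Wh = 10.4 kWh
pool pump: 1440 W × 7.89 h × 31 d = 352,210 Wh = 352.2 kWh
LED light strip: 14.5 W × 14.6 h × 31 d = 6,563 Wh = 6.563 kWh
induction cooktop: 1556 W × 16 h × 31 d = 771,776 Wh = 771.8 kWh
Total energy = 10.4 + 352.2 + 6.563 + 771.8 = 1,141 kWh
Cost = 1,141 kWh × £0.390 = £444.97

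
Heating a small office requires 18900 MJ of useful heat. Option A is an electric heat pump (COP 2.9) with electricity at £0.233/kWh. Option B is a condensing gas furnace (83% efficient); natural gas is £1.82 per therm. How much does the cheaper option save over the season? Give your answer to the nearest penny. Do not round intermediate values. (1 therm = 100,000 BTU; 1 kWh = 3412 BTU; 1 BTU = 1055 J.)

Heat load = 18900 MJ = 18,900,000,000 J / 1055 = 17,914,692 BTU
Gas: input = 17,914,692 / 0.83 = 21,583,966 BTU = 215.8 therm → 215.8 × £1.82 = £392.83
Heat pump: 17,914,692 BTU / 3412 = 5,250 kWh heat; / 2.9 = 1,811 kWh in → × £0.233 = £421.85
Difference = |£392.83 − £421.85| = £29.02

£29.02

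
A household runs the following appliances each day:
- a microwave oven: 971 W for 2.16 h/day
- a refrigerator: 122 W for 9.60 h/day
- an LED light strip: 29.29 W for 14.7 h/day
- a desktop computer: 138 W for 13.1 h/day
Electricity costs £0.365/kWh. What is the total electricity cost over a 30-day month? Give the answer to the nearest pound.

£60

microwave oven: 971 W × 2.16 h × 30 d = 62,921 Wh = 62.92 kWh
refrigerator: 122 W × 9.60 h × 30 d = 35,136 Wh = 35.14 kWh
LED light strip: 29.29 W × 14.7 h × 30 d = 12,917 Wh = 12.92 kWh
desktop computer: 138 W × 13.1 h × 30 d = 54,234 Wh = 54.23 kWh
Total energy = 62.92 + 35.14 + 12.92 + 54.23 = 165.2 kWh
Cost = 165.2 kWh × £0.365 = £60.30 ≈ £60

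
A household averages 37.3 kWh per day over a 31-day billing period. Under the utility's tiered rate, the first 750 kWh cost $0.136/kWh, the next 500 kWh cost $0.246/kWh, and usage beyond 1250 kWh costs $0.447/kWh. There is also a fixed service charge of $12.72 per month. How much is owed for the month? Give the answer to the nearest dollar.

Usage = 37.3 kWh/day × 31 days = 1156.3 kWh
First 750 kWh × $0.136 = $102.00
Next 406.3 kWh × $0.246 = $99.95
Remaining tier: 0 kWh (not reached)
Energy charge = $201.95; + service $12.72 = $214.67 ≈ $215

$215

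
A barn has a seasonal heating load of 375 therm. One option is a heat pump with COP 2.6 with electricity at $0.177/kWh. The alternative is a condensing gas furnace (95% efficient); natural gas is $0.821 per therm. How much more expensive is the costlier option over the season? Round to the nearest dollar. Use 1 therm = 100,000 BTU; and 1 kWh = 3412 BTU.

$424

Heat load = 375 therm × 100,000 = 37,500,000 BTU
Gas: input = 37,500,000 / 0.95 = 39,473,684 BTU = 394.7 therm → 394.7 × $0.821 = $324.08
Heat pump: 37,500,000 BTU / 3412 = 10,990 kWh heat; / 2.6 = 4,227 kWh in → × $0.177 = $748.21
Difference = |$324.08 − $748.21| = $424.13 ≈ $424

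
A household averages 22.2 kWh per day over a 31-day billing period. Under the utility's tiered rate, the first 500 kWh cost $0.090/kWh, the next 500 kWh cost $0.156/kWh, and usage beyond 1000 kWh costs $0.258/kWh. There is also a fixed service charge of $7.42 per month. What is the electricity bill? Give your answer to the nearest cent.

Usage = 22.2 kWh/day × 31 days = 688.2 kWh
First 500 kWh × $0.090 = $45.00
Next 188.2 kWh × $0.156 = $29.36
Remaining tier: 0 kWh (not reached)
Energy charge = $74.36; + service $7.42 = $81.78

$81.78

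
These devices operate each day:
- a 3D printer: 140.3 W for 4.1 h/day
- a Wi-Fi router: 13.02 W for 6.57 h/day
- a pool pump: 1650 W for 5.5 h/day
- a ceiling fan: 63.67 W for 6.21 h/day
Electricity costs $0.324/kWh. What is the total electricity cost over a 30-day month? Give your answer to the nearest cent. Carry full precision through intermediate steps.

3D printer: 140.3 W × 4.1 h × 30 d = 17,257 Wh = 17.26 kWh
Wi-Fi router: 13.02 W × 6.57 h × 30 d = 2,566 Wh = 2.566 kWh
pool pump: 1650 W × 5.5 h × 30 d = 272,250 Wh = 272.2 kWh
ceiling fan: 63.67 W × 6.21 h × 30 d = 11,862 Wh = 11.86 kWh
Total energy = 17.26 + 2.566 + 272.2 + 11.86 = 303.9 kWh
Cost = 303.9 kWh × $0.324 = $98.47

$98.47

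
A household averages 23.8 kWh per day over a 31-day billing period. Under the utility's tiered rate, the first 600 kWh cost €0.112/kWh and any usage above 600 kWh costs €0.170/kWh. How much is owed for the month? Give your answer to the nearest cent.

Usage = 23.8 kWh/day × 31 days = 737.8 kWh
First 600 kWh × €0.112 = €67.20
Remaining 137.8 kWh × €0.170 = €23.43
Total = €90.63

€90.63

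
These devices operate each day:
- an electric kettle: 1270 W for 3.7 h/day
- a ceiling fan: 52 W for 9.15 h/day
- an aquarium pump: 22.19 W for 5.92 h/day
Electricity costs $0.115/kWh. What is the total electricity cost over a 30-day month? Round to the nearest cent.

$18.31

electric kettle: 1270 W × 3.7 h × 30 d = 140,970 Wh = 141 kWh
ceiling fan: 52 W × 9.15 h × 30 d = 14,274 Wh = 14.27 kWh
aquarium pump: 22.19 W × 5.92 h × 30 d = 3,941 Wh = 3.941 kWh
Total energy = 141 + 14.27 + 3.941 = 159.2 kWh
Cost = 159.2 kWh × $0.115 = $18.31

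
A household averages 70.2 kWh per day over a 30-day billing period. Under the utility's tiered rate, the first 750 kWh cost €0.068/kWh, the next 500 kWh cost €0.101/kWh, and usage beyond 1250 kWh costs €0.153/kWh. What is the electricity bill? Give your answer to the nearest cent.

Usage = 70.2 kWh/day × 30 days = 2106 kWh
First 750 kWh × €0.068 = €51.00
Next 500 kWh × €0.101 = €50.50
Remaining 856 kWh × €0.153 = €130.97
Total = €232.47

€232.47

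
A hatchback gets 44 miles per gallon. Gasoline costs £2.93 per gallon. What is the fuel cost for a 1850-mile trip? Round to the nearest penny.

£123.19

Fuel = 1850 mi / 44 mpg = 42.05 gal
Cost = 42.05 gal × £2.93/gal = £123.19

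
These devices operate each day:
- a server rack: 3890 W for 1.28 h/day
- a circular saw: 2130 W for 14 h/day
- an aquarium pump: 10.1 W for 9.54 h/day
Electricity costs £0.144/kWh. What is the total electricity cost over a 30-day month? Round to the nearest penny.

£150.75

server rack: 3890 W × 1.28 h × 30 d = 149,376 Wh = 149.4 kWh
circular saw: 2130 W × 14 h × 30 d = 894,600 Wh = 894.6 kWh
aquarium pump: 10.1 W × 9.54 h × 30 d = 2,891 Wh = 2.891 kWh
Total energy = 149.4 + 894.6 + 2.891 = 1,047 kWh
Cost = 1,047 kWh × £0.144 = £150.75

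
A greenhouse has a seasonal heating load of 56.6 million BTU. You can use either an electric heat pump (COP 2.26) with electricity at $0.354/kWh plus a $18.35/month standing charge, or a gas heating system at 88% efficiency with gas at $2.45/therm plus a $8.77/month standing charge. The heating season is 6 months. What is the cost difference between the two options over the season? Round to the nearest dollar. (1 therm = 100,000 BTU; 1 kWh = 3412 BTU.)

$1080

Heat load = 56.6 × 10⁶ BTU = 56,600,000 BTU
Gas: input = 56,600,000 / 0.880 = 64,318,182 BTU = 643.2 therm → 643.2 × $2.45 = $1,575.80; + 6 × $8.77 standing = $1,628.42
Heat pump: 56,600,000 BTU / 3412 = 16,590 kWh heat; / 2.26 = 7,340 kWh in → × $0.354 = $2,598.38; + 6 × $18.35 standing = $2,708.48
Difference = |$1,628.42 − $2,708.48| = $1,080.06 ≈ $1080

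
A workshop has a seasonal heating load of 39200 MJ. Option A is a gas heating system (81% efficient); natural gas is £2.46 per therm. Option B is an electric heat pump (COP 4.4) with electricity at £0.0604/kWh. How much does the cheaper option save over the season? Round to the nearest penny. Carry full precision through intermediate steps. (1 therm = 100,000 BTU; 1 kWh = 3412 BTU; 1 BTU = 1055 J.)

Heat load = 39200 MJ = 39,200,000,000 J / 1055 = 37,156,398 BTU
Gas: input = 37,156,398 / 0.81 = 45,872,096 BTU = 458.7 therm → 458.7 × £2.46 = £1,128.45
Heat pump: 37,156,398 BTU / 3412 = 10,890 kWh heat; / 4.4 = 2,475 kWh in → × £0.0604 = £149.49
Difference = |£1,128.45 − £149.49| = £978.96

£978.96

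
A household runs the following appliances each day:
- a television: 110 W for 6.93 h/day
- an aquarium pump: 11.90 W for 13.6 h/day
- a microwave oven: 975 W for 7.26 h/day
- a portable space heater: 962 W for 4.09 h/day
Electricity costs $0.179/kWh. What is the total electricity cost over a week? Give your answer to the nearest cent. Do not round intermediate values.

television: 110 W × 6.93 h × 7 d = 5,336 Wh = 5.336 kWh
aquarium pump: 11.90 W × 13.6 h × 7 d = 1,133 Wh = 1.133 kWh
microwave oven: 975 W × 7.26 h × 7 d = 49,550 Wh = 49.55 kWh
portable space heater: 962 W × 4.09 h × 7 d = 27,542 Wh = 27.54 kWh
Total energy = 5.336 + 1.133 + 49.55 + 27.54 = 83.56 kWh
Cost = 83.56 kWh × $0.179 = $14.96

$14.96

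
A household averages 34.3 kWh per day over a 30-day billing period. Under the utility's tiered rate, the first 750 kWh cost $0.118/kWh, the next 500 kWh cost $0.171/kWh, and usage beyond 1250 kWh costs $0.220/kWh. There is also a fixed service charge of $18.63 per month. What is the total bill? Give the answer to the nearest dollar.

$155

Usage = 34.3 kWh/day × 30 days = 1029 kWh
First 750 kWh × $0.118 = $88.50
Next 279 kWh × $0.171 = $47.71
Remaining tier: 0 kWh (not reached)
Energy charge = $136.21; + service $18.63 = $154.84 ≈ $155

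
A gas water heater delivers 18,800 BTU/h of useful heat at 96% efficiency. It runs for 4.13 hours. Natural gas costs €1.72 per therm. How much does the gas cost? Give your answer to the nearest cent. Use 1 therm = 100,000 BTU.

Heat delivered = 18,800 BTU/h × 4.13 h = 77,644 BTU
Gas input = 77,644 / 0.96 = 80,879 BTU
= 80,879 / 100,000 = 0.8088 therm
Cost = 0.8088 × €1.72/therm = €1.39

€1.39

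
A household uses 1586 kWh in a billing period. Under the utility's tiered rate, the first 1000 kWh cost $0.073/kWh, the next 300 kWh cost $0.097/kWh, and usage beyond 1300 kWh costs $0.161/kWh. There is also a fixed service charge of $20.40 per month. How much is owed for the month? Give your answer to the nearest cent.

$168.55

First 1000 kWh × $0.073 = $73.00
Next 300 kWh × $0.097 = $29.10
Remaining 286 kWh × $0.161 = $46.05
Energy charge = $148.15; + service $20.40 = $168.55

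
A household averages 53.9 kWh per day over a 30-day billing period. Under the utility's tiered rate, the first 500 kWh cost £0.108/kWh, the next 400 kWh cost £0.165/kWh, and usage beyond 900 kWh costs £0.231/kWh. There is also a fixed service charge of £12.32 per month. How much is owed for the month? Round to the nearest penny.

£297.95

Usage = 53.9 kWh/day × 30 days = 1617 kWh
First 500 kWh × £0.108 = £54.00
Next 400 kWh × £0.165 = £66.00
Remaining 717 kWh × £0.231 = £165.63
Energy charge = £285.63; + service £12.32 = £297.95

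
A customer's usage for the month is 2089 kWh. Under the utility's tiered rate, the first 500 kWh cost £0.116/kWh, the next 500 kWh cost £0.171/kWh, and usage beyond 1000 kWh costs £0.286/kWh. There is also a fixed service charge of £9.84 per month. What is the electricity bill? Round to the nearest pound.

£465

First 500 kWh × £0.116 = £58.00
Next 500 kWh × £0.171 = £85.50
Remaining 1089 kWh × £0.286 = £311.45
Energy charge = £454.95; + service £9.84 = £464.79 ≈ £465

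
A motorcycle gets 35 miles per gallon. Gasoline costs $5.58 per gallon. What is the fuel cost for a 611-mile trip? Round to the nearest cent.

$97.41

Fuel = 611 mi / 35 mpg = 17.46 gal
Cost = 17.46 gal × $5.58/gal = $97.41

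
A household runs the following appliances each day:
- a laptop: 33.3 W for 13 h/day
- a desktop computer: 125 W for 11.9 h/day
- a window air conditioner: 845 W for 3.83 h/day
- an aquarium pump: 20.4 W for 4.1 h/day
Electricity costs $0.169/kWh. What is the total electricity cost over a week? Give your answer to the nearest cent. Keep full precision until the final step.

laptop: 33.3 W × 13 h × 7 d = 3,030 Wh = 3.03 kWh
desktop computer: 125 W × 11.9 h × 7 d = 10,412 Wh = 10.41 kWh
window air conditioner: 845 W × 3.83 h × 7 d = 22,654 Wh = 22.65 kWh
aquarium pump: 20.4 W × 4.1 h × 7 d = 585 Wh = 0.5855 kWh
Total energy = 3.03 + 10.41 + 22.65 + 0.5855 = 36.68 kWh
Cost = 36.68 kWh × $0.169 = $6.20

$6.20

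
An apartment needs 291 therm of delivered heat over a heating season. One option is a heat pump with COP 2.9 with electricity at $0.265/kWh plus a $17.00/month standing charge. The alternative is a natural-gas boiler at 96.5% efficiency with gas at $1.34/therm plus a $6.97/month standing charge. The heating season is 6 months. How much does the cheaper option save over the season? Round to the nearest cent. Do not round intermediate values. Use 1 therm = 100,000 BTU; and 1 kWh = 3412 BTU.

Heat load = 291 therm × 100,000 = 29,100,000 BTU
Gas: input = 29,100,000 / 0.965 = 30,155,440 BTU = 301.6 therm → 301.6 × $1.34 = $404.08; + 6 × $6.97 standing = $445.90
Heat pump: 29,100,000 BTU / 3412 = 8,529 kWh heat; / 2.9 = 2,941 kWh in → × $0.265 = $779.35; + 6 × $17.00 standing = $881.35
Difference = |$445.90 − $881.35| = $435.45

$435.45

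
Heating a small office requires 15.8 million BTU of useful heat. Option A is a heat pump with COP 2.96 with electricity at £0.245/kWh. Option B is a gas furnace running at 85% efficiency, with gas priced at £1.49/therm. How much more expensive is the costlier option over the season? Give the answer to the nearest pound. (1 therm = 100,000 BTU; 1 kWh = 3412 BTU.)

Heat load = 15.8 × 10⁶ BTU = 15,800,000 BTU
Gas: input = 15,800,000 / 0.850 = 18,588,235 BTU = 185.9 therm → 185.9 × £1.49 = £276.96
Heat pump: 15,800,000 BTU / 3412 = 4,631 kWh heat; / 2.96 = 1,564 kWh in → × £0.245 = £383.29
Difference = |£276.96 − £383.29| = £106.32 ≈ £106

£106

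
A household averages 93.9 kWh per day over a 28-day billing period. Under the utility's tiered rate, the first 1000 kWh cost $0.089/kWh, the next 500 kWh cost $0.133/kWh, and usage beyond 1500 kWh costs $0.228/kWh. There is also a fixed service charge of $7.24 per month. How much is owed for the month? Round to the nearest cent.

Usage = 93.9 kWh/day × 28 days = 2629.2 kWh
First 1000 kWh × $0.089 = $89.00
Next 500 kWh × $0.133 = $66.50
Remaining 1129.2 kWh × $0.228 = $257.46
Energy charge = $412.96; + service $7.24 = $420.20

$420.20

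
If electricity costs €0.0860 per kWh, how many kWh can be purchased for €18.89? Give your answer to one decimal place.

€18.89 / €0.0860 per kWh = 219.7 kWh

219.7 kWh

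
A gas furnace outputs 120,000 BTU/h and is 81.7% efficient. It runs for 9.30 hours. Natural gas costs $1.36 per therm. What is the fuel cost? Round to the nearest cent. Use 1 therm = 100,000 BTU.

Heat delivered = 120,000 BTU/h × 9.30 h = 1,116,000 BTU
Gas input = 1,116,000 / 0.817 = 1,365,973 BTU
= 1,365,973 / 100,000 = 13.66 therm
Cost = 13.66 × $1.36/therm = $18.58

$18.58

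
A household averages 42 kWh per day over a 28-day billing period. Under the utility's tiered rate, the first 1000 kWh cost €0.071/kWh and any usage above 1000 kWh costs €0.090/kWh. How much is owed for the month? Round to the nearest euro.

€87

Usage = 42 kWh/day × 28 days = 1176 kWh
First 1000 kWh × €0.071 = €71.00
Remaining 176 kWh × €0.090 = €15.84
Total = €86.84 ≈ €87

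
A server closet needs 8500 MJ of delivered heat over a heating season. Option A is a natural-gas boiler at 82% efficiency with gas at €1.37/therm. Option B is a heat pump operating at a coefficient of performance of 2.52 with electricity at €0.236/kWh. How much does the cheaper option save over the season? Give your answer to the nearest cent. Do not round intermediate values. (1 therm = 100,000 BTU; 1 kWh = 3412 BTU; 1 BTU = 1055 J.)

€86.53

Heat load = 8500 MJ = 8,500,000,000 J / 1055 = 8,056,872 BTU
Gas: input = 8,056,872 / 0.82 = 9,825,454 BTU = 98.25 therm → 98.25 × €1.37 = €134.61
Heat pump: 8,056,872 BTU / 3412 = 2,361 kWh heat; / 2.52 = 937 kWh in → × €0.236 = €221.14
Difference = |€134.61 − €221.14| = €86.53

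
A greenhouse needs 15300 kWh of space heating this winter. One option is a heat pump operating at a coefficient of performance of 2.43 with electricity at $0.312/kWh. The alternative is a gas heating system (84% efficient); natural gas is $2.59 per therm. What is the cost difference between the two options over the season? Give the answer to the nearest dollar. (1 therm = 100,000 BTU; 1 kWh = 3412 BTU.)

Heat load = 15300 kWh × 3412 = 52,203,600 BTU
Gas: input = 52,203,600 / 0.840 = 62,147,143 BTU = 621.5 therm → 621.5 × $2.59 = $1,609.61
Heat pump: 52,203,600 BTU / 3412 = 15,300 kWh heat; / 2.43 = 6,296 kWh in → × $0.312 = $1,964.44
Difference = |$1,609.61 − $1,964.44| = $354.83 ≈ $355

$355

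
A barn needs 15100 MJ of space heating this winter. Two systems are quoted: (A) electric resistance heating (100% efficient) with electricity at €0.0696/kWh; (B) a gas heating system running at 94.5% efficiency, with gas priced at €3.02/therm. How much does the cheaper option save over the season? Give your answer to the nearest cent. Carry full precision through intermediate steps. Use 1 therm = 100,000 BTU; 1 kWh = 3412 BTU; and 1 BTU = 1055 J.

Heat load = 15100 MJ = 15,100,000,000 J / 1055 = 14,312,796 BTU
Gas: input = 14,312,796 / 0.945 = 15,145,816 BTU = 151.5 therm → 151.5 × €3.02 = €457.40
Electric: 14,312,796 BTU / 3412 = 4,195 kWh → × €0.0696 = €291.96
Difference = |€457.40 − €291.96| = €165.44

€165.44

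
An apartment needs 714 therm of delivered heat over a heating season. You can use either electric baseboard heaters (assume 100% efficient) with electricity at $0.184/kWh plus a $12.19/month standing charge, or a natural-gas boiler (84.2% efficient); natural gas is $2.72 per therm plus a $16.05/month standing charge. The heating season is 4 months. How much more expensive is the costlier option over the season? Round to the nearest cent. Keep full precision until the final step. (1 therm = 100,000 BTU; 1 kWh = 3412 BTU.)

Heat load = 714 therm × 100,000 = 71,400,000 BTU
Gas: input = 71,400,000 / 0.842 = 84,798,100 BTU = 848 therm → 848 × $2.72 = $2,306.51; + 4 × $16.05 standing = $2,370.71
Electric: 71,400,000 BTU / 3412 = 20,930 kWh → × $0.184 = $3,850.41; + 4 × $12.19 standing = $3,899.17
Difference = |$2,370.71 − $3,899.17| = $1,528.46

$1528.46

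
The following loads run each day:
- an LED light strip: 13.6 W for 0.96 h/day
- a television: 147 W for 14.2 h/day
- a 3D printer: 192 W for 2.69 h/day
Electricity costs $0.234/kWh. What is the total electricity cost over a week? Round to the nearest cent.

$4.29

LED light strip: 13.6 W × 0.96 h × 7 d = 91 Wh = 0.09139 kWh
television: 147 W × 14.2 h × 7 d = 14,612 Wh = 14.61 kWh
3D printer: 192 W × 2.69 h × 7 d = 3,615 Wh = 3.615 kWh
Total energy = 0.09139 + 14.61 + 3.615 = 18.32 kWh
Cost = 18.32 kWh × $0.234 = $4.29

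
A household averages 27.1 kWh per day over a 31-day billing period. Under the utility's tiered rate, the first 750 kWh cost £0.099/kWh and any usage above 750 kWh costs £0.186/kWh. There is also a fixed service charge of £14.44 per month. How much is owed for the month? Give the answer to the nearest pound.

£105

Usage = 27.1 kWh/day × 31 days = 840.1 kWh
First 750 kWh × £0.099 = £74.25
Remaining 90.1 kWh × £0.186 = £16.76
Energy charge = £91.01; + service £14.44 = £105.45 ≈ £105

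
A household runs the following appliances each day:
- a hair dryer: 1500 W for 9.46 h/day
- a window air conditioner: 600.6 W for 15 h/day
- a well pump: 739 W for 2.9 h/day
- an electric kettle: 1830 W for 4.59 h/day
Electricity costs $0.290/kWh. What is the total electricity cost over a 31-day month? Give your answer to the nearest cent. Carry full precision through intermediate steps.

$303.34

hair dryer: 1500 W × 9.46 h × 31 d = 439,890 Wh = 439.9 kWh
window air conditioner: 600.6 W × 15 h × 31 d = 279,279 Wh = 279.3 kWh
well pump: 739 W × 2.9 h × 31 d = 66,436 Wh = 66.44 kWh
electric kettle: 1830 W × 4.59 h × 31 d = 260,391 Wh = 260.4 kWh
Total energy = 439.9 + 279.3 + 66.44 + 260.4 = 1,046 kWh
Cost = 1,046 kWh × $0.290 = $303.34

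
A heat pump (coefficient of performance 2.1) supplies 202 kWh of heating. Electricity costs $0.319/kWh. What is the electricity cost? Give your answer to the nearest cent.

Electrical input = 202 kWh / 2.1 = 96.19 kWh
Cost = 96.19 × $0.319/kWh = $30.68

$30.68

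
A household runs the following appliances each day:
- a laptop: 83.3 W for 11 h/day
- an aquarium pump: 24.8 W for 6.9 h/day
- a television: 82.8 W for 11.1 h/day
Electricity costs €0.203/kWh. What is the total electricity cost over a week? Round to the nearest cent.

laptop: 83.3 W × 11 h × 7 d = 6,414 Wh = 6.414 kWh
aquarium pump: 24.8 W × 6.9 h × 7 d = 1,198 Wh = 1.198 kWh
television: 82.8 W × 11.1 h × 7 d = 6,434 Wh = 6.434 kWh
Total energy = 6.414 + 1.198 + 6.434 = 14.05 kWh
Cost = 14.05 kWh × €0.203 = €2.85

€2.85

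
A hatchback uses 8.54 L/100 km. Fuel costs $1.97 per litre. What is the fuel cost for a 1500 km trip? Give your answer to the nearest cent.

Fuel = 8.54 L/100 km × 1500 km / 100 = 128.1 L
Cost = 128.1 L × $1.97/L = $252.36

$252.36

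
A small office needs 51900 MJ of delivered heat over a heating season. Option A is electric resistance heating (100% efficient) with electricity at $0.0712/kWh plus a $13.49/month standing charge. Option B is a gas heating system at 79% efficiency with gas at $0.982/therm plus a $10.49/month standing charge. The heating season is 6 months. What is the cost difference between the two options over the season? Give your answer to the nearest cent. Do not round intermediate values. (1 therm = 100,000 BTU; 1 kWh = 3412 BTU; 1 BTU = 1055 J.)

$433.06

Heat load = 51900 MJ = 51,900,000,000 J / 1055 = 49,194,313 BTU
Gas: input = 49,194,313 / 0.79 = 62,271,282 BTU = 622.7 therm → 622.7 × $0.982 = $611.50; + 6 × $10.49 standing = $674.44
Electric: 49,194,313 BTU / 3412 = 14,420 kWh → × $0.0712 = $1,026.56; + 6 × $13.49 standing = $1,107.50
Difference = |$674.44 − $1,107.50| = $433.06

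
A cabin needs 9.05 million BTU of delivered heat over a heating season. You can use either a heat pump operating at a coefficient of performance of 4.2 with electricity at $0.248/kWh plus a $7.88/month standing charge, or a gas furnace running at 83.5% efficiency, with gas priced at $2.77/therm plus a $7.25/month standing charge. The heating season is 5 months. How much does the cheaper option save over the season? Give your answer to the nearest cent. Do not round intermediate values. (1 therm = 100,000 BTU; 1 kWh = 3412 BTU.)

Heat load = 9.05 × 10⁶ BTU = 9,050,000 BTU
Gas: input = 9,050,000 / 0.835 = 10,838,323 BTU = 108.4 therm → 108.4 × $2.77 = $300.22; + 5 × $7.25 standing = $336.47
Heat pump: 9,050,000 BTU / 3412 = 2,652 kWh heat; / 4.2 = 631.5 kWh in → × $0.248 = $156.62; + 5 × $7.88 standing = $196.02
Difference = |$336.47 − $196.02| = $140.45

$140.45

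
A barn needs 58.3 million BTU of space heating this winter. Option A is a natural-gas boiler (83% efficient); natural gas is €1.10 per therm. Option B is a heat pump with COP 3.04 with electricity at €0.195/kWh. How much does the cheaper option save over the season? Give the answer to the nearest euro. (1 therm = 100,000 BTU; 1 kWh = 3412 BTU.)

€323

Heat load = 58.3 × 10⁶ BTU = 58,300,000 BTU
Gas: input = 58,300,000 / 0.83 = 70,240,964 BTU = 702.4 therm → 702.4 × €1.10 = €772.65
Heat pump: 58,300,000 BTU / 3412 = 17,090 kWh heat; / 3.04 = 5,621 kWh in → × €0.195 = €1,096.03
Difference = |€772.65 − €1,096.03| = €323.37 ≈ €323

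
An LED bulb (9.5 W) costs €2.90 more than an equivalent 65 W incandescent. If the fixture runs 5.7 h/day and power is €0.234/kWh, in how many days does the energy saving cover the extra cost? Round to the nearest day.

39 days

Power saved = 65 − 9.5 = 55.5 W
Daily energy saved = 55.5 W × 5.7 h = 316.4 Wh = 0.31635 kWh
Daily savings = 0.31635 × €0.234 = €0.0740
Payback = €2.90 / €0.0740 per day = 39.18 days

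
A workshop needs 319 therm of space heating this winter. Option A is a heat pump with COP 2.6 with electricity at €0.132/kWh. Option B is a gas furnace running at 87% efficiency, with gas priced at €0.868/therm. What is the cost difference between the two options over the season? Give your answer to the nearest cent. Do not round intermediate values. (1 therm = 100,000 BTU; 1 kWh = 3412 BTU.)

Heat load = 319 therm × 100,000 = 31,900,000 BTU
Gas: input = 31,900,000 / 0.87 = 36,666,667 BTU = 366.7 therm → 366.7 × €0.868 = €318.27
Heat pump: 31,900,000 BTU / 3412 = 9,349 kWh heat; / 2.6 = 3,596 kWh in → × €0.132 = €474.66
Difference = |€318.27 − €474.66| = €156.39

€156.39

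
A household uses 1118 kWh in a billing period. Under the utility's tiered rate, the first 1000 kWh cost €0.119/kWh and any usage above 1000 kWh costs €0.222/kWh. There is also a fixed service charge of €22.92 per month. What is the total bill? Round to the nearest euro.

First 1000 kWh × €0.119 = €119.00
Remaining 118 kWh × €0.222 = €26.20
Energy charge = €145.20; + service €22.92 = €168.12 ≈ €168

€168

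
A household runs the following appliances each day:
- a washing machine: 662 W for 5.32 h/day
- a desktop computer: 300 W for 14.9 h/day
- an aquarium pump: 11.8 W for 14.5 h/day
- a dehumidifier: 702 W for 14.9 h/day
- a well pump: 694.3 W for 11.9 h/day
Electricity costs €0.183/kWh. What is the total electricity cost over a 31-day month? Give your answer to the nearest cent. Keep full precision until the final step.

washing machine: 662 W × 5.32 h × 31 d = 109,177 Wh = 109.2 kWh
desktop computer: 300 W × 14.9 h × 31 d = 138,570 Wh = 138.6 kWh
aquarium pump: 11.8 W × 14.5 h × 31 d = 5,304 Wh = 5.304 kWh
dehumidifier: 702 W × 14.9 h × 31 d = 324,254 Wh = 324.3 kWh
well pump: 694.3 W × 11.9 h × 31 d = 256,127 Wh = 256.1 kWh
Total energy = 109.2 + 138.6 + 5.304 + 324.3 + 256.1 = 833.4 kWh
Cost = 833.4 kWh × €0.183 = €152.52

€152.52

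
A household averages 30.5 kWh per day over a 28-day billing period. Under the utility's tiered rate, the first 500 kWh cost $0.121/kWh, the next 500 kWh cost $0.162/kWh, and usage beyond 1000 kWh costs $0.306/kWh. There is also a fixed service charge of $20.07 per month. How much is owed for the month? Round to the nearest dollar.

Usage = 30.5 kWh/day × 28 days = 854 kWh
First 500 kWh × $0.121 = $60.50
Next 354 kWh × $0.162 = $57.35
Remaining tier: 0 kWh (not reached)
Energy charge = $117.85; + service $20.07 = $137.92 ≈ $138

$138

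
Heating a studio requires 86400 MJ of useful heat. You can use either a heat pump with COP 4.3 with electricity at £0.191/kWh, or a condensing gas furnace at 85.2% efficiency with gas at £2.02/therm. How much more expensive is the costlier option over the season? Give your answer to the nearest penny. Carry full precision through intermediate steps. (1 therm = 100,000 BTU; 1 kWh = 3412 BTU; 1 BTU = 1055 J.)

Heat load = 86400 MJ = 86,400,000,000 J / 1055 = 81,895,735 BTU
Gas: input = 81,895,735 / 0.852 = 96,121,754 BTU = 961.2 therm → 961.2 × £2.02 = £1,941.66
Heat pump: 81,895,735 BTU / 3412 = 24,000 kWh heat; / 4.3 = 5,582 kWh in → × £0.191 = £1,066.15
Difference = |£1,941.66 − £1,066.15| = £875.51

£875.51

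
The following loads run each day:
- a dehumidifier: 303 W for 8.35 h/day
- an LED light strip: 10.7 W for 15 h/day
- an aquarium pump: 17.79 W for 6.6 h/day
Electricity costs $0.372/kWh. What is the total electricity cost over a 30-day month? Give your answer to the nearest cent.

dehumidifier: 303 W × 8.35 h × 30 d = 75,901 Wh = 75.9 kWh
LED light strip: 10.7 W × 15 h × 30 d = 4,815 Wh = 4.815 kWh
aquarium pump: 17.79 W × 6.6 h × 30 d = 3,522 Wh = 3.522 kWh
Total energy = 75.9 + 4.815 + 3.522 = 84.24 kWh
Cost = 84.24 kWh × $0.372 = $31.34

$31.34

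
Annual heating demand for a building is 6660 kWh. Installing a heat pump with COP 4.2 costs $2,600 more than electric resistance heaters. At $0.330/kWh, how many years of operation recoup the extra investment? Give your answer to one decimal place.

Resistance: 6660 kWh × $0.330 = $2,197.80/yr
Heat pump: 6660 / 4.2 = 1586 kWh in → × $0.330 = $523.29/yr
Annual savings = $1,674.51
Payback = $2,600 / $1,674.51 = 1.55 years

1.6 years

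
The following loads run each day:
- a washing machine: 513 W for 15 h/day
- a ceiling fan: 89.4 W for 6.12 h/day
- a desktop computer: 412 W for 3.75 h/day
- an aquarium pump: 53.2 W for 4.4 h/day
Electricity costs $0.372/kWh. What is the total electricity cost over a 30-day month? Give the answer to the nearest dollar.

$112

washing machine: 513 W × 15 h × 30 d = 230,850 Wh = 230.8 kWh
ceiling fan: 89.4 W × 6.12 h × 30 d = 16,414 Wh = 16.41 kWh
desktop computer: 412 W × 3.75 h × 30 d = 46,350 Wh = 46.35 kWh
aquarium pump: 53.2 W × 4.4 h × 30 d = 7,022 Wh = 7.022 kWh
Total energy = 230.8 + 16.41 + 46.35 + 7.022 = 300.6 kWh
Cost = 300.6 kWh × $0.372 = $111.84 ≈ $112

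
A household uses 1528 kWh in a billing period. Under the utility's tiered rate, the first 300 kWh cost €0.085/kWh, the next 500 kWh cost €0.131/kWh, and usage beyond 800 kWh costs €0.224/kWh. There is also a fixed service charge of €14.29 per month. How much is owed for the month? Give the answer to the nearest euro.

First 300 kWh × €0.085 = €25.50
Next 500 kWh × €0.131 = €65.50
Remaining 728 kWh × €0.224 = €163.07
Energy charge = €254.07; + service €14.29 = €268.36 ≈ €268

€268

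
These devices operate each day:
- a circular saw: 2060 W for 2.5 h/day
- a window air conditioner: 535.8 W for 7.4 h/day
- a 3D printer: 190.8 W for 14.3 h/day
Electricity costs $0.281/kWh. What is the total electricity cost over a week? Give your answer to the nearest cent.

circular saw: 2060 W × 2.5 h × 7 d = 36,050 Wh = 36.05 kWh
window air conditioner: 535.8 W × 7.4 h × 7 d = 27,754 Wh = 27.75 kWh
3D printer: 190.8 W × 14.3 h × 7 d = 19,099 Wh = 19.1 kWh
Total energy = 36.05 + 27.75 + 19.1 = 82.9 kWh
Cost = 82.9 kWh × $0.281 = $23.30

$23.30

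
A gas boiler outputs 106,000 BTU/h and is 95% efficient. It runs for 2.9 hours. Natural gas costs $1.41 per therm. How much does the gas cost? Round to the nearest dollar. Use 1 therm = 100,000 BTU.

$5

Heat delivered = 106,000 BTU/h × 2.9 h = 307,400 BTU
Gas input = 307,400 / 0.95 = 323,579 BTU
= 323,579 / 100,000 = 3.236 therm
Cost = 3.236 × $1.41/therm = $4.56 ≈ $5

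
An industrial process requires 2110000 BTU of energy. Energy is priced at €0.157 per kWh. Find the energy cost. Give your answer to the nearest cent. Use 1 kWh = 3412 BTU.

€97.09

2110000 BTU × (0.00029308 kWh/BTU) = 618.4 kWh
Cost = 618.4 kWh × €0.157/kWh = €97.09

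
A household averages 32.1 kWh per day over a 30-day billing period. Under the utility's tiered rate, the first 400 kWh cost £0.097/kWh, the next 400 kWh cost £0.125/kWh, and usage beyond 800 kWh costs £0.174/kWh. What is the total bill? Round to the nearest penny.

Usage = 32.1 kWh/day × 30 days = 963 kWh
First 400 kWh × £0.097 = £38.80
Next 400 kWh × £0.125 = £50.00
Remaining 163 kWh × £0.174 = £28.36
Total = £117.16

£117.16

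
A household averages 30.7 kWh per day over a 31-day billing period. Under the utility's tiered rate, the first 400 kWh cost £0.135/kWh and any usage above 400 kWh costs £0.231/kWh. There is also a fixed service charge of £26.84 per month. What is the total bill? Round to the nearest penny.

£208.28

Usage = 30.7 kWh/day × 31 days = 951.7 kWh
First 400 kWh × £0.135 = £54.00
Remaining 551.7 kWh × £0.231 = £127.44
Energy charge = £181.44; + service £26.84 = £208.28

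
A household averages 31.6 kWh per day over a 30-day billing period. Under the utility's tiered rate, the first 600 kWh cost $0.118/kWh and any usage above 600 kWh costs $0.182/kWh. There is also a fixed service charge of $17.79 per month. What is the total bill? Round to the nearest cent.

Usage = 31.6 kWh/day × 30 days = 948 kWh
First 600 kWh × $0.118 = $70.80
Remaining 348 kWh × $0.182 = $63.34
Energy charge = $134.14; + service $17.79 = $151.93

$151.93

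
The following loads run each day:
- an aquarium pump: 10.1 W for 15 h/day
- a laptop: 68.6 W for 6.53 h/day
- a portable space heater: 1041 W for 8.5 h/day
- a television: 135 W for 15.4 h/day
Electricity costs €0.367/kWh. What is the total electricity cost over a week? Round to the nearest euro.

€30

aquarium pump: 10.1 W × 15 h × 7 d = 1,060 Wh = 1.06 kWh
laptop: 68.6 W × 6.53 h × 7 d = 3,136 Wh = 3.136 kWh
portable space heater: 1041 W × 8.5 h × 7 d = 61,940 Wh = 61.94 kWh
television: 135 W × 15.4 h × 7 d = 14,553 Wh = 14.55 kWh
Total energy = 1.06 + 3.136 + 61.94 + 14.55 = 80.69 kWh
Cost = 80.69 kWh × €0.367 = €29.61 ≈ €30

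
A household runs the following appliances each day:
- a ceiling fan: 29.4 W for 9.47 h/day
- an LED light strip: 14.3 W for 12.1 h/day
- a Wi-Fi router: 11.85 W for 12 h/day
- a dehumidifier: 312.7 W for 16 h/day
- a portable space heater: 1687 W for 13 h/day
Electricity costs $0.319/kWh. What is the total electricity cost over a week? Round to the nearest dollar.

ceiling fan: 29.4 W × 9.47 h × 7 d = 1,949 Wh = 1.949 kWh
LED light strip: 14.3 W × 12.1 h × 7 d = 1,211 Wh = 1.211 kWh
Wi-Fi router: 11.85 W × 12 h × 7 d = 995 Wh = 0.9954 kWh
dehumidifier: 312.7 W × 16 h × 7 d = 35,022 Wh = 35.02 kWh
portable space heater: 1687 W × 13 h × 7 d = 153,517 Wh = 153.5 kWh
Total energy = 1.949 + 1.211 + 0.9954 + 35.02 + 153.5 = 192.7 kWh
Cost = 192.7 kWh × $0.319 = $61.47 ≈ $61

$61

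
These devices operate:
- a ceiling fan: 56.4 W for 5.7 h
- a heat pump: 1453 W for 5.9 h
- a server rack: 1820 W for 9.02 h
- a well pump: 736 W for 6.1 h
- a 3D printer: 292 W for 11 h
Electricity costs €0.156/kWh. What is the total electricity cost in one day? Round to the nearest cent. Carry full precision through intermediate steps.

ceiling fan: 56.4 W × 5.7 h = 321 Wh = 0.3215 kWh
heat pump: 1453 W × 5.9 h = 8,573 Wh = 8.573 kWh
server rack: 1820 W × 9.02 h = 16,416 Wh = 16.42 kWh
well pump: 736 W × 6.1 h = 4,490 Wh = 4.49 kWh
3D printer: 292 W × 11 h = 3,212 Wh = 3.212 kWh
Total energy = 0.3215 + 8.573 + 16.42 + 4.49 + 3.212 = 33.01 kWh
Cost = 33.01 kWh × €0.156 = €5.15

€5.15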